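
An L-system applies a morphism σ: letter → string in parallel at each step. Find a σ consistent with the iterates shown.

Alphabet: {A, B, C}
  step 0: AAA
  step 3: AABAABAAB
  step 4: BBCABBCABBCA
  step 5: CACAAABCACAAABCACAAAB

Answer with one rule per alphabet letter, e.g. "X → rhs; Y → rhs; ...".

A->B, B->CA, C->AA

  step 4 ⇒ step 5: BBCABBCABBCA ⇒ CA·CA·AA·B·CA·CA·AA·B·CA·CA·AA·B
    A ↦ B
    B ↦ CA
    C ↦ AA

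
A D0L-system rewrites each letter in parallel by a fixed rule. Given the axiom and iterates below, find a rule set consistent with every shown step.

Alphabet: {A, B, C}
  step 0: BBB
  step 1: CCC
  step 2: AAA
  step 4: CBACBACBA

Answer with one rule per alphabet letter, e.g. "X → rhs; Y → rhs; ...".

  step 1 ⇒ step 2: CCC ⇒ A·A·A
    C ↦ A
    A ↦ BA  (constrained at step 2)
  step 0 ⇒ step 1: BBB ⇒ C·C·C
    B ↦ C

A->BA, B->C, C->A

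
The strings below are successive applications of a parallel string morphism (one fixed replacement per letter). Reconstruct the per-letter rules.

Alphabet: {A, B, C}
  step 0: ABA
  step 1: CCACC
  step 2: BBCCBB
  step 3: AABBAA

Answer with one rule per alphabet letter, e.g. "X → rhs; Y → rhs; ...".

A->CC, B->A, C->B

  step 2 ⇒ step 3: BBCCBB ⇒ A·A·B·B·A·A
    B ↦ A
    C ↦ B
  step 0 ⇒ step 1: ABA ⇒ CC·A·CC
    A ↦ CC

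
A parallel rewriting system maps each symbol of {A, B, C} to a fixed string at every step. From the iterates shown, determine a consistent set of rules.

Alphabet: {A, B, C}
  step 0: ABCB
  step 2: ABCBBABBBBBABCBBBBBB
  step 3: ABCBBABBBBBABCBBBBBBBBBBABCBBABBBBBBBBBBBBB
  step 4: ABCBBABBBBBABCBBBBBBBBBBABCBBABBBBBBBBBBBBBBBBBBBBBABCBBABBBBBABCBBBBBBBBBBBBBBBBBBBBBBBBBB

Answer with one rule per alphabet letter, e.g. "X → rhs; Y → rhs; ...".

A->ABC, B->BB, C->AB

  step 3 ⇒ step 4: ABCBBABBBBBABCBBBBBBBBBBABCBBABBBBBBBBBBBBB ⇒ ABC·BB·AB·BB·BB·ABC·BB·BB·BB·BB·BB·ABC·BB·AB·BB·BB·BB·BB·BB·BB·BB·BB·BB·BB·ABC·BB·AB·BB·BB·ABC·BB·BB·BB·BB·BB·BB·BB·BB·BB·BB·BB·BB·BB
    A ↦ ABC
    B ↦ BB
    C ↦ AB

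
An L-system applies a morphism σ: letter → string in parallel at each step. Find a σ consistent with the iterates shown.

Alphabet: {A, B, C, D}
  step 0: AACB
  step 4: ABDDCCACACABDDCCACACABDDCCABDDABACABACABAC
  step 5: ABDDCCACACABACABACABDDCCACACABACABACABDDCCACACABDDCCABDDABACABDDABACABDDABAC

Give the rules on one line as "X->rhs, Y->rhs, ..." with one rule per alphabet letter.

  step 4 ⇒ step 5: ABDDCCACACABDDCCACACABDDCCABDDABACABACABAC ⇒ AB·DD·C·C·AC·AC·AB·AC·AB·AC·AB·DD·C·C·AC·AC·AB·AC·AB·AC·AB·DD·C·C·AC·AC·AB·DD·C·C·AB·DD·AB·AC·AB·DD·AB·AC·AB·DD·AB·AC
    A ↦ AB
    B ↦ DD
    C ↦ AC
    D ↦ C

A->AB, B->DD, C->AC, D->C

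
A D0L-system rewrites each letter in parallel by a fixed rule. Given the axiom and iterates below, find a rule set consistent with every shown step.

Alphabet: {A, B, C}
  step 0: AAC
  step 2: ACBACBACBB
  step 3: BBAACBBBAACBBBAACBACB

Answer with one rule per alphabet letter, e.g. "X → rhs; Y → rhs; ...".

A->B, B->ACB, C->BA

  step 2 ⇒ step 3: ACBACBACBB ⇒ B·BA·ACB·B·BA·ACB·B·BA·ACB·ACB
    A ↦ B
    B ↦ ACB
    C ↦ BA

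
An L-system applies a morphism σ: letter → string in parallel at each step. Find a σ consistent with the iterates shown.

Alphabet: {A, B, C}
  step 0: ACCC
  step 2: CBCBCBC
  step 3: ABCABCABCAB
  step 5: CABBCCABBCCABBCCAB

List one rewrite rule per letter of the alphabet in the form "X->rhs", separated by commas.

  step 2 ⇒ step 3: CBCBCBC ⇒ AB·C·AB·C·AB·C·AB
    B ↦ C
    C ↦ AB
    A ↦ B  (constrained at step 0)

A->B, B->C, C->AB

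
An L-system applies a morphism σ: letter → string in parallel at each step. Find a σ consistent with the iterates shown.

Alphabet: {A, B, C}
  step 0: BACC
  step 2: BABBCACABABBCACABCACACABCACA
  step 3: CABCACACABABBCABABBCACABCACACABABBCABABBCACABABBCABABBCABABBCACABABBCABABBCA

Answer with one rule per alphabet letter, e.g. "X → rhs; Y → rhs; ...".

  step 2 ⇒ step 3: BABBCACABABBCACABCACACABCACA ⇒ CA·BCA·CA·CA·BAB·BCA·BAB·BCA·CA·BCA·CA·CA·BAB·BCA·BAB·BCA·CA·BAB·BCA·BAB·BCA·BAB·BCA·CA·BAB·BCA·BAB·BCA
    A ↦ BCA
    B ↦ CA
    C ↦ BAB

A->BCA, B->CA, C->BAB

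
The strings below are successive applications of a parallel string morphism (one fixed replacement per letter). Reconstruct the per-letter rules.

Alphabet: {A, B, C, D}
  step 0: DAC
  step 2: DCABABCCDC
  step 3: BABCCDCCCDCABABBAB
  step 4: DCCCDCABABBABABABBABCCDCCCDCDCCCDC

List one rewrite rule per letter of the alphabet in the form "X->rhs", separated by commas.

  step 3 ⇒ step 4: BABCCDCCCDCABABBAB ⇒ DC·CC·DC·AB·AB·B·AB·AB·AB·B·AB·CC·DC·CC·DC·DC·CC·DC
    A ↦ CC
    B ↦ DC
    C ↦ AB
    D ↦ B

A->CC, B->DC, C->AB, D->B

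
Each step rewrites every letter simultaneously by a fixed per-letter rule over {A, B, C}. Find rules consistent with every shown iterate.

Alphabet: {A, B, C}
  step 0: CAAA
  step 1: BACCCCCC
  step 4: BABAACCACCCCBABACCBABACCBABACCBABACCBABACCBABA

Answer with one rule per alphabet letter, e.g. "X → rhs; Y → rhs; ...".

A->CC, B->A, C->BA

  step 0 ⇒ step 1: CAAA ⇒ BA·CC·CC·CC
    A ↦ CC
    C ↦ BA
    B ↦ A  (constrained at step 1)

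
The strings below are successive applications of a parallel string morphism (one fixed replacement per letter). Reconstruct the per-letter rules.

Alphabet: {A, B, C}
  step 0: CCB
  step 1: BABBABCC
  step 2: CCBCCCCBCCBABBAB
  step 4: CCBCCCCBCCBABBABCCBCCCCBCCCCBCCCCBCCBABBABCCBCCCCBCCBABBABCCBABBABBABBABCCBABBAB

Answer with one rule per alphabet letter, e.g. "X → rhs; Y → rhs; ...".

  step 1 ⇒ step 2: BABBABCC ⇒ CC·B·CC·CC·B·CC·BAB·BAB
    A ↦ B
    B ↦ CC
    C ↦ BAB

A->B, B->CC, C->BAB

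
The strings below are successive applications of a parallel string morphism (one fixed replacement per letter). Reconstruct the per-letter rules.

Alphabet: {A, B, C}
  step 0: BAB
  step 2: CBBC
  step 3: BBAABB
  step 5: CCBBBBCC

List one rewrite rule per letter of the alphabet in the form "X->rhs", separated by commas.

  step 2 ⇒ step 3: CBBC ⇒ BB·A·A·BB
    B ↦ A
    C ↦ BB
    A ↦ C  (constrained at step 0)

A->C, B->A, C->BB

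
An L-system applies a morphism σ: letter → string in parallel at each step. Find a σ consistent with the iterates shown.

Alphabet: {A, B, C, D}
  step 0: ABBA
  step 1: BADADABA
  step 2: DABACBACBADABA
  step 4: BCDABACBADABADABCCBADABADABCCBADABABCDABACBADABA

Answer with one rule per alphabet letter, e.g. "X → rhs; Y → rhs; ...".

  step 1 ⇒ step 2: BADADABA ⇒ DA·BA·C·BA·C·BA·DA·BA
    A ↦ BA
    B ↦ DA
    D ↦ C
    C ↦ BC  (constrained at step 2)

A->BA, B->DA, C->BC, D->C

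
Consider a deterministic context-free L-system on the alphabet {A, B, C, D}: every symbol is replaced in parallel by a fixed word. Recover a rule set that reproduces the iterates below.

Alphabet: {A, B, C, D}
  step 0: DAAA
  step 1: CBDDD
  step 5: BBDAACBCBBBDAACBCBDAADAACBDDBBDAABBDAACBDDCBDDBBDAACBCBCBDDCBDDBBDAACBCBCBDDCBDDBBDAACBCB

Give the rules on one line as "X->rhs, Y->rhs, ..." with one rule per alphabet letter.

A->D, B->DAA, C->BB, D->CB

  step 0 ⇒ step 1: DAAA ⇒ CB·D·D·D
    A ↦ D
    D ↦ CB
    B ↦ DAA  (constrained at step 1)
    C ↦ BB  (constrained at step 1)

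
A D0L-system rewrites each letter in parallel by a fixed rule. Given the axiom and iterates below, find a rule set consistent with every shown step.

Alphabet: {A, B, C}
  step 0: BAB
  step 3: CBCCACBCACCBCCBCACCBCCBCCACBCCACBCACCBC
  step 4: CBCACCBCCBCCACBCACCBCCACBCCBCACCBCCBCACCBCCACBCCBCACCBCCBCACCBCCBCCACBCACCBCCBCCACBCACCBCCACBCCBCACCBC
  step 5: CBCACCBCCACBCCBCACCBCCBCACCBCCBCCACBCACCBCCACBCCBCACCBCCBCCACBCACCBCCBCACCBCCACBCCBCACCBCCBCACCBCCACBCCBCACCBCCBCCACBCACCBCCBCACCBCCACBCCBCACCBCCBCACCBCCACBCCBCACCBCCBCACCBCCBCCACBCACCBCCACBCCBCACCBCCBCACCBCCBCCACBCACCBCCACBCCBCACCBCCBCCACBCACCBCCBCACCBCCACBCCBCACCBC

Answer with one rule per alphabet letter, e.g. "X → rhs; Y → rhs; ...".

  step 4 ⇒ step 5: CBCACCBCCBCCACBCACCBCCACBCCBCACCBCCBCACCBCCACBCCBCACCBCCBCACCBCCBCCACBCACCBCCBCCACBCACCBCCACBCCBCACCBC ⇒ CBC·AC·CBC·CA·CBC·CBC·AC·CBC·CBC·AC·CBC·CBC·CA·CBC·AC·CBC·CA·CBC·CBC·AC·CBC·CBC·CA·CBC·AC·CBC·CBC·AC·CBC·CA·CBC·CBC·AC·CBC·CBC·AC·CBC·CA·CBC·CBC·AC·CBC·CBC·CA·CBC·AC·CBC·CBC·AC·CBC·CA·CBC·CBC·AC·CBC·CBC·AC·CBC·CA·CBC·CBC·AC·CBC·CBC·AC·CBC·CBC·CA·CBC·AC·CBC·CA·CBC·CBC·AC·CBC·CBC·AC·CBC·CBC·CA·CBC·AC·CBC·CA·CBC·CBC·AC·CBC·CBC·CA·CBC·AC·CBC·CBC·AC·CBC·CA·CBC·CBC·AC·CBC
    A ↦ CA
    B ↦ AC
    C ↦ CBC

A->CA, B->AC, C->CBC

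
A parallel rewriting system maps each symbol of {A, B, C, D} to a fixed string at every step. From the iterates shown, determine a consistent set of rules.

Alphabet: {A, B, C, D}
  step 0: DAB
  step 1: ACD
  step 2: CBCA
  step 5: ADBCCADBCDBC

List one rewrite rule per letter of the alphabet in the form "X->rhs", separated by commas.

  step 1 ⇒ step 2: ACD ⇒ C·BC·A
    A ↦ C
    C ↦ BC
    D ↦ A
  step 0 ⇒ step 1: DAB ⇒ A·C·D
    B ↦ D

A->C, B->D, C->BC, D->A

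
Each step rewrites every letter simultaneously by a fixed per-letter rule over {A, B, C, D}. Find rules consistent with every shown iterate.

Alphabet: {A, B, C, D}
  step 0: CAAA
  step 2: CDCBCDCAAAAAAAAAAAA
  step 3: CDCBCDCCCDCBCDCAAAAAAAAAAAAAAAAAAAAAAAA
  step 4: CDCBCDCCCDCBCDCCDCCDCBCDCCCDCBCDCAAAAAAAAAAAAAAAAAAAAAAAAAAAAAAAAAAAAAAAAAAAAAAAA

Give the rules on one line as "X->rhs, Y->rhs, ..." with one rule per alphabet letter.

  step 3 ⇒ step 4: CDCBCDCCCDCBCDCAAAAAAAAAAAAAAAAAAAAAAAA ⇒ CDC·B·CDC·C·CDC·B·CDC·CDC·CDC·B·CDC·C·CDC·B·CDC·AA·AA·AA·AA·AA·AA·AA·AA·AA·AA·AA·AA·AA·AA·AA·AA·AA·AA·AA·AA·AA·AA·AA·AA
    A ↦ AA
    B ↦ C
    C ↦ CDC
    D ↦ B

A->AA, B->C, C->CDC, D->B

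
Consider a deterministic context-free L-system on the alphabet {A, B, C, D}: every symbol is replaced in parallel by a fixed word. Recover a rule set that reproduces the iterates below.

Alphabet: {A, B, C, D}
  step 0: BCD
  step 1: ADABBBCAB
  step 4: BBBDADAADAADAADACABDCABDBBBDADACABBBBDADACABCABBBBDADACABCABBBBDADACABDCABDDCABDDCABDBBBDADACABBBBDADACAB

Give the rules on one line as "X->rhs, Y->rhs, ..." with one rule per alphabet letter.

A->D, B->ADA, C->BBB, D->CAB

  step 0 ⇒ step 1: BCD ⇒ ADA·BBB·CAB
    B ↦ ADA
    C ↦ BBB
    D ↦ CAB
    A ↦ D  (constrained at step 1)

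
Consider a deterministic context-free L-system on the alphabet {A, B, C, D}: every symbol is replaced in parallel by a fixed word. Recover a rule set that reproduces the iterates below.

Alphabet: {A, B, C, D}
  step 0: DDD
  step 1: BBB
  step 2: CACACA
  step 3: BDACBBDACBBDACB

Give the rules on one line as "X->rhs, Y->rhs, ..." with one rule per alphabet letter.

  step 2 ⇒ step 3: CACACA ⇒ BD·ACB·BD·ACB·BD·ACB
    A ↦ ACB
    C ↦ BD
  step 1 ⇒ step 2: BBB ⇒ CA·CA·CA
    B ↦ CA
  step 0 ⇒ step 1: DDD ⇒ B·B·B
    D ↦ B

A->ACB, B->CA, C->BD, D->B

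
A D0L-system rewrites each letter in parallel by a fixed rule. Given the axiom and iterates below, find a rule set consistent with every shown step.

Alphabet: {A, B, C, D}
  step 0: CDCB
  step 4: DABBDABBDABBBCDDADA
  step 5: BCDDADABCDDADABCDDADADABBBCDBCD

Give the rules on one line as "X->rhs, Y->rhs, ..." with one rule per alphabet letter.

A->CD, B->DA, C->B, D->B

  step 4 ⇒ step 5: DABBDABBDABBBCDDADA ⇒ B·CD·DA·DA·B·CD·DA·DA·B·CD·DA·DA·DA·B·B·B·CD·B·CD
    A ↦ CD
    B ↦ DA
    C ↦ B
    D ↦ B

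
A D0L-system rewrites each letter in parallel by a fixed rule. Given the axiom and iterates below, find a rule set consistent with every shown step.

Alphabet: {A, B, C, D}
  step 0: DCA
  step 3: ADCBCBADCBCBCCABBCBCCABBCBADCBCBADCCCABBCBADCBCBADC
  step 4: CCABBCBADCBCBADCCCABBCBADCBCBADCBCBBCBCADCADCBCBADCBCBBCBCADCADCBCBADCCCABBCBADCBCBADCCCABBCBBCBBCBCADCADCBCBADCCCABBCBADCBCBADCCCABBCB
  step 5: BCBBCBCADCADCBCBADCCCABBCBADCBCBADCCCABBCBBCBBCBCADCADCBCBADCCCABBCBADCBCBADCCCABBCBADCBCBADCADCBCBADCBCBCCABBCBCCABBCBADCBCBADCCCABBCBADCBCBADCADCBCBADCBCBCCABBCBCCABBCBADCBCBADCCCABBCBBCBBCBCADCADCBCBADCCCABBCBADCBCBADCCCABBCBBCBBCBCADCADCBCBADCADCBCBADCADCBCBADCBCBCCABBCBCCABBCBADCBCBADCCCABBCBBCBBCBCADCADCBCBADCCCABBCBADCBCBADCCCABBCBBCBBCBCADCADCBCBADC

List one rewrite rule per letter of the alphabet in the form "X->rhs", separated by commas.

A->C, B->ADC, C->BCB, D->CAB

  step 4 ⇒ step 5: CCABBCBADCBCBADCCCABBCBADCBCBADCBCBBCBCADCADCBCBADCBCBBCBCADCADCBCBADCCCABBCBADCBCBADCCCABBCBBCBBCBCADCADCBCBADCCCABBCBADCBCBADCCCABBCB ⇒ BCB·BCB·C·ADC·ADC·BCB·ADC·C·CAB·BCB·ADC·BCB·ADC·C·CAB·BCB·BCB·BCB·C·ADC·ADC·BCB·ADC·C·CAB·BCB·ADC·BCB·ADC·C·CAB·BCB·ADC·BCB·ADC·ADC·BCB·ADC·BCB·C·CAB·BCB·C·CAB·BCB·ADC·BCB·ADC·C·CAB·BCB·ADC·BCB·ADC·ADC·BCB·ADC·BCB·C·CAB·BCB·C·CAB·BCB·ADC·BCB·ADC·C·CAB·BCB·BCB·BCB·C·ADC·ADC·BCB·ADC·C·CAB·BCB·ADC·BCB·ADC·C·CAB·BCB·BCB·BCB·C·ADC·ADC·BCB·ADC·ADC·BCB·ADC·ADC·BCB·ADC·BCB·C·CAB·BCB·C·CAB·BCB·ADC·BCB·ADC·C·CAB·BCB·BCB·BCB·C·ADC·ADC·BCB·ADC·C·CAB·BCB·ADC·BCB·ADC·C·CAB·BCB·BCB·BCB·C·ADC·ADC·BCB·ADC
    A ↦ C
    B ↦ ADC
    C ↦ BCB
    D ↦ CAB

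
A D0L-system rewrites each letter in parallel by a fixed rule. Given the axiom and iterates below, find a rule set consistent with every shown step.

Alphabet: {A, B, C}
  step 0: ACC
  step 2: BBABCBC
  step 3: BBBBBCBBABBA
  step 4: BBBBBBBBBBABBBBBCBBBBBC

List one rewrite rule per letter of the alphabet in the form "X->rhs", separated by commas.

  step 3 ⇒ step 4: BBBBBCBBABBA ⇒ BB·BB·BB·BB·BB·A·BB·BB·BC·BB·BB·BC
    A ↦ BC
    B ↦ BB
    C ↦ A

A->BC, B->BB, C->A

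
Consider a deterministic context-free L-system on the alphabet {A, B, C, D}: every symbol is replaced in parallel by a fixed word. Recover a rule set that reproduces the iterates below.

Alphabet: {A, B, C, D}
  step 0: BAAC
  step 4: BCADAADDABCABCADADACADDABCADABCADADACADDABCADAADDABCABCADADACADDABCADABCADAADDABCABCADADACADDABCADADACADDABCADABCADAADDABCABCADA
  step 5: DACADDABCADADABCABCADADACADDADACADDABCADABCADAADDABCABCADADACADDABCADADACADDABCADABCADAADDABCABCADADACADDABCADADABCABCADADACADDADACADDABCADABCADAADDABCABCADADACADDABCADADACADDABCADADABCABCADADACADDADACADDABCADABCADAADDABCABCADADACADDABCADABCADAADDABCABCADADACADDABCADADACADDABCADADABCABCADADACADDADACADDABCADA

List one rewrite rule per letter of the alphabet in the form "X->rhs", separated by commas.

  step 4 ⇒ step 5: BCADAADDABCABCADADACADDABCADABCADADACADDABCADAADDABCABCADADACADDABCADABCADAADDABCABCADADACADDABCADADACADDABCADABCADAADDABCABCADA ⇒ DAC·AD·DA·BCA·DA·DA·BCA·BCA·DA·DAC·AD·DA·DAC·AD·DA·BCA·DA·BCA·DA·AD·DA·BCA·BCA·DA·DAC·AD·DA·BCA·DA·DAC·AD·DA·BCA·DA·BCA·DA·AD·DA·BCA·BCA·DA·DAC·AD·DA·BCA·DA·DA·BCA·BCA·DA·DAC·AD·DA·DAC·AD·DA·BCA·DA·BCA·DA·AD·DA·BCA·BCA·DA·DAC·AD·DA·BCA·DA·DAC·AD·DA·BCA·DA·DA·BCA·BCA·DA·DAC·AD·DA·DAC·AD·DA·BCA·DA·BCA·DA·AD·DA·BCA·BCA·DA·DAC·AD·DA·BCA·DA·BCA·DA·AD·DA·BCA·BCA·DA·DAC·AD·DA·BCA·DA·DAC·AD·DA·BCA·DA·DA·BCA·BCA·DA·DAC·AD·DA·DAC·AD·DA·BCA·DA
    A ↦ DA
    B ↦ DAC
    C ↦ AD
    D ↦ BCA

A->DA, B->DAC, C->AD, D->BCA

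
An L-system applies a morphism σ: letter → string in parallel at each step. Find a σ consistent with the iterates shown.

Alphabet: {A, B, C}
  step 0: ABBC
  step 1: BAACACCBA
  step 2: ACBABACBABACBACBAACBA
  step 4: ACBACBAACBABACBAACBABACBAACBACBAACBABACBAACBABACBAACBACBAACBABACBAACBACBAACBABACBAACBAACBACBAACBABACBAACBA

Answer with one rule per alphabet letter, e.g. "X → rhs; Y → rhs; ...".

  step 1 ⇒ step 2: BAACACCBA ⇒ AC·BA·BA·CBA·BA·CBA·CBA·AC·BA
    A ↦ BA
    B ↦ AC
    C ↦ CBA

A->BA, B->AC, C->CBA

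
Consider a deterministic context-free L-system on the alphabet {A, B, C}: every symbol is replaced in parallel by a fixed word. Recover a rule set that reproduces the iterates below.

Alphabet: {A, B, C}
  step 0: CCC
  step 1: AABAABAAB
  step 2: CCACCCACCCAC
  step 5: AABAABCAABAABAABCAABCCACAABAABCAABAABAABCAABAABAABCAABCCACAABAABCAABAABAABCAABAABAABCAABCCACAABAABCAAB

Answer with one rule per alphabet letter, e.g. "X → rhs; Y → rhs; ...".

  step 1 ⇒ step 2: AABAABAAB ⇒ C·C·AC·C·C·AC·C·C·AC
    A ↦ C
    B ↦ AC
  step 0 ⇒ step 1: CCC ⇒ AAB·AAB·AAB
    C ↦ AAB

A->C, B->AC, C->AAB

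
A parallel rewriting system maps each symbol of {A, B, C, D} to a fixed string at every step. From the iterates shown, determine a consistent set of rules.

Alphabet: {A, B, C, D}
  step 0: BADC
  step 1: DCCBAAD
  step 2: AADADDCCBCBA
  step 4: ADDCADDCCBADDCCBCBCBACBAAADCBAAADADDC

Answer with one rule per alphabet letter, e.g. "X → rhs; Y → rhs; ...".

  step 1 ⇒ step 2: DCCBAAD ⇒ A·AD·AD·DC·CB·CB·A
    A ↦ CB
    B ↦ DC
    C ↦ AD
    D ↦ A

A->CB, B->DC, C->AD, D->A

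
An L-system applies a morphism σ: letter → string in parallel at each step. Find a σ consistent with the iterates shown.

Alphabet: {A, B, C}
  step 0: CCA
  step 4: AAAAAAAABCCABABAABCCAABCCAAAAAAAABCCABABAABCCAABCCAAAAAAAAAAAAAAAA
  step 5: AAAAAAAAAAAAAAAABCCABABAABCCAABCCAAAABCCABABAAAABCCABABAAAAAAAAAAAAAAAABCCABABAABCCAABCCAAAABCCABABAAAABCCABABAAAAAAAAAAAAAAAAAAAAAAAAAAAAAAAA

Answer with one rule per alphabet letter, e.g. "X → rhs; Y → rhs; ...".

  step 4 ⇒ step 5: AAAAAAAABCCABABAABCCAABCCAAAAAAAABCCABABAABCCAABCCAAAAAAAAAAAAAAAA ⇒ AA·AA·AA·AA·AA·AA·AA·AA·BCC·AB·AB·AA·BCC·AA·BCC·AA·AA·BCC·AB·AB·AA·AA·BCC·AB·AB·AA·AA·AA·AA·AA·AA·AA·AA·BCC·AB·AB·AA·BCC·AA·BCC·AA·AA·BCC·AB·AB·AA·AA·BCC·AB·AB·AA·AA·AA·AA·AA·AA·AA·AA·AA·AA·AA·AA·AA·AA·AA·AA
    A ↦ AA
    B ↦ BCC
    C ↦ AB

A->AA, B->BCC, C->AB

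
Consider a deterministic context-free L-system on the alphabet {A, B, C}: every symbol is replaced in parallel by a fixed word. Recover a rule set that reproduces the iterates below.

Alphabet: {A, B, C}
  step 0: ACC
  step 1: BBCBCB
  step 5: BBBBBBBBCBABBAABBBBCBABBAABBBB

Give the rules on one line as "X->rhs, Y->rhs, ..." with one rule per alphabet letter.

A->BB, B->A, C->CB

  step 0 ⇒ step 1: ACC ⇒ BB·CB·CB
    A ↦ BB
    C ↦ CB
    B ↦ A  (constrained at step 1)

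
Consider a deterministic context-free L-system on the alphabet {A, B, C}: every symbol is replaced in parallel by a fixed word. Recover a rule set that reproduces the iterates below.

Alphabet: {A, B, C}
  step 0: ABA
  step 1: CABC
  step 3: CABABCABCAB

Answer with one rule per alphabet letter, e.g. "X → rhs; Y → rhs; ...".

A->C, B->AB, C->AB

  step 0 ⇒ step 1: ABA ⇒ C·AB·C
    A ↦ C
    B ↦ AB
    C ↦ AB  (constrained at step 1)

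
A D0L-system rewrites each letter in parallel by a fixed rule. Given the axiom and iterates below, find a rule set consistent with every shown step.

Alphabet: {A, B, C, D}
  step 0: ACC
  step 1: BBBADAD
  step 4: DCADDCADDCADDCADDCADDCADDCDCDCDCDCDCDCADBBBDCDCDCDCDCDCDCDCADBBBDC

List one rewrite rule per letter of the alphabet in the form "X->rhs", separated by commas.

  step 0 ⇒ step 1: ACC ⇒ BBB·AD·AD
    A ↦ BBB
    C ↦ AD
    B ↦ DD  (constrained at step 1)
    D ↦ DC  (constrained at step 1)

A->BBB, B->DD, C->AD, D->DC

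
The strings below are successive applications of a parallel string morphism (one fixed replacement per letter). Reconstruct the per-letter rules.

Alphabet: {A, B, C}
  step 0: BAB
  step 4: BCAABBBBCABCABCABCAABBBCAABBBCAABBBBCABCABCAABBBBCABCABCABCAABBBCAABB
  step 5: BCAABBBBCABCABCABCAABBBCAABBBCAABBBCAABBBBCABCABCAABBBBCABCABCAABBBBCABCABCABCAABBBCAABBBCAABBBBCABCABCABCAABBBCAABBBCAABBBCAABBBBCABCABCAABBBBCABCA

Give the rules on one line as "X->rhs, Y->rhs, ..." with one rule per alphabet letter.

  step 4 ⇒ step 5: BCAABBBBCABCABCABCAABBBCAABBBCAABBBBCABCABCAABBBBCABCABCABCAABBBCAABB ⇒ BCA·AB·B·B·BCA·BCA·BCA·BCA·AB·B·BCA·AB·B·BCA·AB·B·BCA·AB·B·B·BCA·BCA·BCA·AB·B·B·BCA·BCA·BCA·AB·B·B·BCA·BCA·BCA·BCA·AB·B·BCA·AB·B·BCA·AB·B·B·BCA·BCA·BCA·BCA·AB·B·BCA·AB·B·BCA·AB·B·BCA·AB·B·B·BCA·BCA·BCA·AB·B·B·BCA·BCA
    A ↦ B
    B ↦ BCA
    C ↦ AB

A->B, B->BCA, C->AB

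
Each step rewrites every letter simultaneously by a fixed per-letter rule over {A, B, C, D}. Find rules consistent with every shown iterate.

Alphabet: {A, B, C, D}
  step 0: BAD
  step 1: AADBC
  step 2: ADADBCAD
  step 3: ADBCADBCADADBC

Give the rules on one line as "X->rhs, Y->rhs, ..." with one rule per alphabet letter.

  step 2 ⇒ step 3: ADADBCAD ⇒ AD·BC·AD·BC·A·D·AD·BC
    A ↦ AD
    B ↦ A
    C ↦ D
    D ↦ BC

A->AD, B->A, C->D, D->BC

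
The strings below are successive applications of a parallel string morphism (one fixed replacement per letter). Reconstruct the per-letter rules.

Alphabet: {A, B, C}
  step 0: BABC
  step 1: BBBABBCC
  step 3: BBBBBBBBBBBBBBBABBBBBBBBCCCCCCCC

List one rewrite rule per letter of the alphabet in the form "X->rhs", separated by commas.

A->BA, B->BB, C->CC

  step 0 ⇒ step 1: BABC ⇒ BB·BA·BB·CC
    A ↦ BA
    B ↦ BB
    C ↦ CC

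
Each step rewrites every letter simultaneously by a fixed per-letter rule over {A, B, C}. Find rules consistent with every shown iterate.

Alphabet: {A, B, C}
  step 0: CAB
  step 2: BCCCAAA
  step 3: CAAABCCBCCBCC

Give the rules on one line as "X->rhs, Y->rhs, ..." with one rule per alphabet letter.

  step 2 ⇒ step 3: BCCCAAA ⇒ C·A·A·A·BCC·BCC·BCC
    A ↦ BCC
    B ↦ C
    C ↦ A

A->BCC, B->C, C->A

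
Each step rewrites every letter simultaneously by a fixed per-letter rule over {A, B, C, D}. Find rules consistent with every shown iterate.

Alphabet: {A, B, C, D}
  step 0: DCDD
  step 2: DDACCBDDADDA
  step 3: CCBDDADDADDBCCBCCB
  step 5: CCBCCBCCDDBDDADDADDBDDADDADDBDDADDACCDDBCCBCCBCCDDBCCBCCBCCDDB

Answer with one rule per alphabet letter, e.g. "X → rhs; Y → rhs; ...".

A->B, B->DDB, C->DDA, D->C

  step 2 ⇒ step 3: DDACCBDDADDA ⇒ C·C·B·DDA·DDA·DDB·C·C·B·C·C·B
    A ↦ B
    B ↦ DDB
    C ↦ DDA
    D ↦ C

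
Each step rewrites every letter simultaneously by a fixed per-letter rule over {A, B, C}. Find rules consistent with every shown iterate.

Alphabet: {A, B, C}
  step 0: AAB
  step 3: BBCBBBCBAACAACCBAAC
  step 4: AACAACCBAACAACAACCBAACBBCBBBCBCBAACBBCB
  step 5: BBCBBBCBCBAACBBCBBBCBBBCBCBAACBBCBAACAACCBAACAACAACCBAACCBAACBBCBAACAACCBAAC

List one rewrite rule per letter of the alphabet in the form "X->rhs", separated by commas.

  step 4 ⇒ step 5: AACAACCBAACAACAACCBAACBBCBBBCBCBAACBBCB ⇒ B·B·CB·B·B·CB·CB·AAC·B·B·CB·B·B·CB·B·B·CB·CB·AAC·B·B·CB·AAC·AAC·CB·AAC·AAC·AAC·CB·AAC·CB·AAC·B·B·CB·AAC·AAC·CB·AAC
    A ↦ B
    B ↦ AAC
    C ↦ CB

A->B, B->AAC, C->CB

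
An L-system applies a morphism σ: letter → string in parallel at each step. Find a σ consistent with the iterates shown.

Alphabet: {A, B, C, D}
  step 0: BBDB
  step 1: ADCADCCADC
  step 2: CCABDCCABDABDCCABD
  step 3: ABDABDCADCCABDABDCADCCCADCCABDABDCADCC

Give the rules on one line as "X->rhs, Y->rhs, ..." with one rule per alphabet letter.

  step 2 ⇒ step 3: CCABDCCABDABDCCABD ⇒ ABD·ABD·C·ADC·C·ABD·ABD·C·ADC·C·C·ADC·C·ABD·ABD·C·ADC·C
    A ↦ C
    B ↦ ADC
    C ↦ ABD
    D ↦ C

A->C, B->ADC, C->ABD, D->C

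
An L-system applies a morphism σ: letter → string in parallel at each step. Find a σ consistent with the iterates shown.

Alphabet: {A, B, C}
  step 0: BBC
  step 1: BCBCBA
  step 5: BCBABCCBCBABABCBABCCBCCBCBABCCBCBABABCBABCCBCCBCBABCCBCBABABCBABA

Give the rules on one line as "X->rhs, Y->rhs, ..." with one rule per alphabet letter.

A->C, B->BC, C->BA

  step 0 ⇒ step 1: BBC ⇒ BC·BC·BA
    B ↦ BC
    C ↦ BA
    A ↦ C  (constrained at step 1)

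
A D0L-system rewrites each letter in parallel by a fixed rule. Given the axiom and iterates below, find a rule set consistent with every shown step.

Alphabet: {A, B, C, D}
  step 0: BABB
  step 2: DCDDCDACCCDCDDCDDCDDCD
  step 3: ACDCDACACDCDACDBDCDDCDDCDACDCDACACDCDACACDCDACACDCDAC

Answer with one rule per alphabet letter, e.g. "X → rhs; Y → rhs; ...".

  step 2 ⇒ step 3: DCDDCDACCCDCDDCDDCDDCD ⇒ AC·DCD·AC·AC·DCD·AC·DB·DCD·DCD·DCD·AC·DCD·AC·AC·DCD·AC·AC·DCD·AC·AC·DCD·AC
    A ↦ DB
    C ↦ DCD
    D ↦ AC
    B ↦ CC  (constrained at step 0)

A->DB, B->CC, C->DCD, D->AC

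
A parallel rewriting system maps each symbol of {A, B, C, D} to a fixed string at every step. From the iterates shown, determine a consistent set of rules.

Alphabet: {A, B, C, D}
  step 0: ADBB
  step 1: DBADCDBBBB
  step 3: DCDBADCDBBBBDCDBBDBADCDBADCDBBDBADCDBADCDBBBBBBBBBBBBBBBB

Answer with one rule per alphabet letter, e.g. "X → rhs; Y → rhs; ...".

A->DBA, B->BB, C->BA, D->DCD

  step 0 ⇒ step 1: ADBB ⇒ DBA·DCD·BB·BB
    A ↦ DBA
    B ↦ BB
    D ↦ DCD
    C ↦ BA  (constrained at step 1)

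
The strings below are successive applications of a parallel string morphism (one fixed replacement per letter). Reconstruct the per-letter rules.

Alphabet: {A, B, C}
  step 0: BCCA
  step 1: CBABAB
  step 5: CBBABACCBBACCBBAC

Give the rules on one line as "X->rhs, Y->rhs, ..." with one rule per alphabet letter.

  step 0 ⇒ step 1: BCCA ⇒ C·BA·BA·B
    A ↦ B
    B ↦ C
    C ↦ BA

A->B, B->C, C->BA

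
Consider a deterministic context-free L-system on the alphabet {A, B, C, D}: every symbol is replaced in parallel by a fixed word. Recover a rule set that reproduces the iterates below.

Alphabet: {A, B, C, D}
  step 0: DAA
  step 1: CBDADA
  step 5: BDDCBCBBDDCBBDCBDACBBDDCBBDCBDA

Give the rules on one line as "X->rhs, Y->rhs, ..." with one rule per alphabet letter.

A->DA, B->D, C->B, D->CB

  step 0 ⇒ step 1: DAA ⇒ CB·DA·DA
    A ↦ DA
    D ↦ CB
    B ↦ D  (constrained at step 1)
    C ↦ B  (constrained at step 1)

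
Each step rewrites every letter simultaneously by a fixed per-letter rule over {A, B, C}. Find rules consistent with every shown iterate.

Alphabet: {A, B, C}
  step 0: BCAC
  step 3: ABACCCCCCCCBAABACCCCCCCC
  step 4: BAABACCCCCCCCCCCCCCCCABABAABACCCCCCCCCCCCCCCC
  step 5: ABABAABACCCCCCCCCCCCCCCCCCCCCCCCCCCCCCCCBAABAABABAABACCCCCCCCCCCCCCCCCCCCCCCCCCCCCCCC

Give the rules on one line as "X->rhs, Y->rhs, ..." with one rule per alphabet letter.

  step 4 ⇒ step 5: BAABACCCCCCCCCCCCCCCCABABAABACCCCCCCCCCCCCCCC ⇒ A·BA·BA·A·BA·CC·CC·CC·CC·CC·CC·CC·CC·CC·CC·CC·CC·CC·CC·CC·CC·BA·A·BA·A·BA·BA·A·BA·CC·CC·CC·CC·CC·CC·CC·CC·CC·CC·CC·CC·CC·CC·CC·CC
    A ↦ BA
    B ↦ A
    C ↦ CC

A->BA, B->A, C->CC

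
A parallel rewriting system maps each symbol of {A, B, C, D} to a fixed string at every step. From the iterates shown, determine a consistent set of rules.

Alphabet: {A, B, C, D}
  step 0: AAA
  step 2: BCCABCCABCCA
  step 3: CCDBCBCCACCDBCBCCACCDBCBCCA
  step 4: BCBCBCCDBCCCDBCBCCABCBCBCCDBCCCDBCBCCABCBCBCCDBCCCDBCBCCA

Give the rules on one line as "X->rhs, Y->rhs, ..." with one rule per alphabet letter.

A->CA, B->CCD, C->BC, D->B

  step 3 ⇒ step 4: CCDBCBCCACCDBCBCCACCDBCBCCA ⇒ BC·BC·B·CCD·BC·CCD·BC·BC·CA·BC·BC·B·CCD·BC·CCD·BC·BC·CA·BC·BC·B·CCD·BC·CCD·BC·BC·CA
    A ↦ CA
    B ↦ CCD
    C ↦ BC
    D ↦ B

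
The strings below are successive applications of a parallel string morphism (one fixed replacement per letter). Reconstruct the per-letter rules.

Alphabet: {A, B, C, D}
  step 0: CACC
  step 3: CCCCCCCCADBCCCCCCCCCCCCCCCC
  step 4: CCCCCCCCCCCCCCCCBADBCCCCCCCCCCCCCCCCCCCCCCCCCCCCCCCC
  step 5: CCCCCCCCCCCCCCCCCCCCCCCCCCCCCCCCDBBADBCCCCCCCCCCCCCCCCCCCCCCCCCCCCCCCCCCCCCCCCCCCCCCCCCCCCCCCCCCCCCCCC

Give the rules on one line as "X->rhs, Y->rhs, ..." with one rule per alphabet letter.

A->B, B->DB, C->CC, D->A

  step 4 ⇒ step 5: CCCCCCCCCCCCCCCCBADBCCCCCCCCCCCCCCCCCCCCCCCCCCCCCCCC ⇒ CC·CC·CC·CC·CC·CC·CC·CC·CC·CC·CC·CC·CC·CC·CC·CC·DB·B·A·DB·CC·CC·CC·CC·CC·CC·CC·CC·CC·CC·CC·CC·CC·CC·CC·CC·CC·CC·CC·CC·CC·CC·CC·CC·CC·CC·CC·CC·CC·CC·CC·CC
    A ↦ B
    B ↦ DB
    C ↦ CC
    D ↦ A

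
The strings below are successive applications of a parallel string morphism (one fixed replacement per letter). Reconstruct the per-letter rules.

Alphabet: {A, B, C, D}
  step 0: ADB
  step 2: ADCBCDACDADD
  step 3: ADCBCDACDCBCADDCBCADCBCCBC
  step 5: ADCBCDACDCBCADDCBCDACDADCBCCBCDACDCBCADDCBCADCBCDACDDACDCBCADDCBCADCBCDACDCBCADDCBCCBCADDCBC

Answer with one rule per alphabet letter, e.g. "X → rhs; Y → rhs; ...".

A->AD, B->AC, C->D, D->CBC

  step 2 ⇒ step 3: ADCBCDACDADD ⇒ AD·CBC·D·AC·D·CBC·AD·D·CBC·AD·CBC·CBC
    A ↦ AD
    B ↦ AC
    C ↦ D
    D ↦ CBC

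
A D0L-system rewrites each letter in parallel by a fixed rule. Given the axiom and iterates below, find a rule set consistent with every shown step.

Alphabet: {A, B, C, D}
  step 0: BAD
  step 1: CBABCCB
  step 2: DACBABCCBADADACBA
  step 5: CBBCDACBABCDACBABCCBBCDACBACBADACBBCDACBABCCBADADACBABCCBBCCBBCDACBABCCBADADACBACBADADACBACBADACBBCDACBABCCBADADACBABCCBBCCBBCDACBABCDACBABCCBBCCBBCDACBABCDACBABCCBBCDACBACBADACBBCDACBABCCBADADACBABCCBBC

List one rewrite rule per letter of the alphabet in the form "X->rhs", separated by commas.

A->BC, B->CBA, C->DA, D->CB

  step 1 ⇒ step 2: CBABCCB ⇒ DA·CBA·BC·CBA·DA·DA·CBA
    A ↦ BC
    B ↦ CBA
    C ↦ DA
  step 0 ⇒ step 1: BAD ⇒ CBA·BC·CB
    D ↦ CB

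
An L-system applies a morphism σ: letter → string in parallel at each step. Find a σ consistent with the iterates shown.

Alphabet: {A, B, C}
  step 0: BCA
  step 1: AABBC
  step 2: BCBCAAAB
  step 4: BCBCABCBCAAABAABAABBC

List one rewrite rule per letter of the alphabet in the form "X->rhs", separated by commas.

  step 1 ⇒ step 2: AABBC ⇒ BC·BC·A·A·AB
    A ↦ BC
    B ↦ A
    C ↦ AB

A->BC, B->A, C->AB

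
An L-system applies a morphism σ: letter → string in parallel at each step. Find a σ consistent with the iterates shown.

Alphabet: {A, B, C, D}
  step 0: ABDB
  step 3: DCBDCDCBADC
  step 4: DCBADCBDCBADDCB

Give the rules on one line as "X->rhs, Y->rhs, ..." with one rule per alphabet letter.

  step 3 ⇒ step 4: DCBDCDCBADC ⇒ DC·B·A·DC·B·DC·B·A·D·DC·B
    A ↦ D
    B ↦ A
    C ↦ B
    D ↦ DC

A->D, B->A, C->B, D->DC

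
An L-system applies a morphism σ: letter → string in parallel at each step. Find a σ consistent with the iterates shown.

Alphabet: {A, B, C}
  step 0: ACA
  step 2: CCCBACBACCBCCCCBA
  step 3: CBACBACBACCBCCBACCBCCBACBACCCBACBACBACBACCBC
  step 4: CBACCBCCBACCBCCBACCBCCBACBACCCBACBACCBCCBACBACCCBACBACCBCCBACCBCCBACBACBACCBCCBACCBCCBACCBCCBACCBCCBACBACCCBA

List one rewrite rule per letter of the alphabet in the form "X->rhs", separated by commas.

A->BC, B->CC, C->CBA

  step 3 ⇒ step 4: CBACBACBACCBCCBACCBCCBACBACCCBACBACBACBACCBC ⇒ CBA·CC·BC·CBA·CC·BC·CBA·CC·BC·CBA·CBA·CC·CBA·CBA·CC·BC·CBA·CBA·CC·CBA·CBA·CC·BC·CBA·CC·BC·CBA·CBA·CBA·CC·BC·CBA·CC·BC·CBA·CC·BC·CBA·CC·BC·CBA·CBA·CC·CBA
    A ↦ BC
    B ↦ CC
    C ↦ CBA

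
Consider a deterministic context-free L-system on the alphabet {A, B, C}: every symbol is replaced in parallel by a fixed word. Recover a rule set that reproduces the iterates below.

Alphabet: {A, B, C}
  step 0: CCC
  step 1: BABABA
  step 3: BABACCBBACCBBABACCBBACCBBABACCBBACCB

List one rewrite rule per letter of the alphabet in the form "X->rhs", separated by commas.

  step 0 ⇒ step 1: CCC ⇒ BA·BA·BA
    C ↦ BA
    A ↦ CB  (constrained at step 1)
    B ↦ CCB  (constrained at step 1)

A->CB, B->CCB, C->BA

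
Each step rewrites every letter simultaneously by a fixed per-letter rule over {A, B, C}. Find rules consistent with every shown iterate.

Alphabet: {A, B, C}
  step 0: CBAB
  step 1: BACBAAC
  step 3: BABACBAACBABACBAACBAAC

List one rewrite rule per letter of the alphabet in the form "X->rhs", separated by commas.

A->BA, B->AC, C->B

  step 0 ⇒ step 1: CBAB ⇒ B·AC·BA·AC
    A ↦ BA
    B ↦ AC
    C ↦ B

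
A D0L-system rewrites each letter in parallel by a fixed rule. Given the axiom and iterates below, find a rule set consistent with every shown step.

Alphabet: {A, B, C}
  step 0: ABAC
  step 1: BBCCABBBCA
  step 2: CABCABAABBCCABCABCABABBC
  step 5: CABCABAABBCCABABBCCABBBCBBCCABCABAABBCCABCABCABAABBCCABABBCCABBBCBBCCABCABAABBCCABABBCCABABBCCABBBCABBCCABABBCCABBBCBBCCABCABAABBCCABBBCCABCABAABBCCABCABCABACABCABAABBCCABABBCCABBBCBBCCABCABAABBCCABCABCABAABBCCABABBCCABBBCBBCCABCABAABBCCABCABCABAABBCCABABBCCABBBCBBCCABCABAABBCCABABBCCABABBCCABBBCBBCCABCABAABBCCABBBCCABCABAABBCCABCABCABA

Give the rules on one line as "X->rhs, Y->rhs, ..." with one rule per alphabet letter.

  step 1 ⇒ step 2: BBCCABBBCA ⇒ CAB·CAB·A·A·BBC·CAB·CAB·CAB·A·BBC
    A ↦ BBC
    B ↦ CAB
    C ↦ A

A->BBC, B->CAB, C->A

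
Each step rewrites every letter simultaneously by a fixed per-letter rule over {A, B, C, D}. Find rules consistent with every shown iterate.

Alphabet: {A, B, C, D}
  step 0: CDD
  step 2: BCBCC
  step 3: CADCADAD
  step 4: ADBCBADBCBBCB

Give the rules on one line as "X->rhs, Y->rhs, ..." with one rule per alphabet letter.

A->BC, B->C, C->AD, D->B

  step 3 ⇒ step 4: CADCADAD ⇒ AD·BC·B·AD·BC·B·BC·B
    A ↦ BC
    C ↦ AD
    D ↦ B
  step 2 ⇒ step 3: BCBCC ⇒ C·AD·C·AD·AD
    B ↦ C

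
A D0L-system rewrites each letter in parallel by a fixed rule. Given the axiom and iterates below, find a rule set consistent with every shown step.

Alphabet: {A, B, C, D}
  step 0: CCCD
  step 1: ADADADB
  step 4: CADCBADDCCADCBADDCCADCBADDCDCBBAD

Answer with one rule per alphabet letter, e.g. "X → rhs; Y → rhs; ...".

  step 0 ⇒ step 1: CCCD ⇒ AD·AD·AD·B
    C ↦ AD
    D ↦ B
    A ↦ DC  (constrained at step 1)
    B ↦ CA  (constrained at step 1)

A->DC, B->CA, C->AD, D->B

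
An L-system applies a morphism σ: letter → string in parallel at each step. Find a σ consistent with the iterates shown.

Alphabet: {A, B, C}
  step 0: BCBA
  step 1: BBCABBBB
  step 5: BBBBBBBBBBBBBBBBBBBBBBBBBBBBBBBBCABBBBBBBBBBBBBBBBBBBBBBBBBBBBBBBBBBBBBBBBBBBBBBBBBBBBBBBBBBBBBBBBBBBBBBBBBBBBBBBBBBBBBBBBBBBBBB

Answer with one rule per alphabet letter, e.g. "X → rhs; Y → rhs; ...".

A->BB, B->BB, C->CA

  step 0 ⇒ step 1: BCBA ⇒ BB·CA·BB·BB
    A ↦ BB
    B ↦ BB
    C ↦ CA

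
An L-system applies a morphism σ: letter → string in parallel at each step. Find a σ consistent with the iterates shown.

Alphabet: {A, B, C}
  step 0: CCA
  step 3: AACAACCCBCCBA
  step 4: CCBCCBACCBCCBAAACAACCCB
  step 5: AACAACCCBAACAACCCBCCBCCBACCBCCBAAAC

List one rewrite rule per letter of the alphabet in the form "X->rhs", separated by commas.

A->CCB, B->C, C->A

  step 4 ⇒ step 5: CCBCCBACCBCCBAAACAACCCB ⇒ A·A·C·A·A·C·CCB·A·A·C·A·A·C·CCB·CCB·CCB·A·CCB·CCB·A·A·A·C
    A ↦ CCB
    B ↦ C
    C ↦ A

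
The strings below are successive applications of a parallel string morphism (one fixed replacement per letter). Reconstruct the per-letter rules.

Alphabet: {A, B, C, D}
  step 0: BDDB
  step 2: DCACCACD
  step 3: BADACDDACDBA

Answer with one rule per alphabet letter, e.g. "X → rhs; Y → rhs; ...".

  step 2 ⇒ step 3: DCACCACD ⇒ BA·D·AC·D·D·AC·D·BA
    A ↦ AC
    C ↦ D
    D ↦ BA
    B ↦ C  (constrained at step 0)

A->AC, B->C, C->D, D->BA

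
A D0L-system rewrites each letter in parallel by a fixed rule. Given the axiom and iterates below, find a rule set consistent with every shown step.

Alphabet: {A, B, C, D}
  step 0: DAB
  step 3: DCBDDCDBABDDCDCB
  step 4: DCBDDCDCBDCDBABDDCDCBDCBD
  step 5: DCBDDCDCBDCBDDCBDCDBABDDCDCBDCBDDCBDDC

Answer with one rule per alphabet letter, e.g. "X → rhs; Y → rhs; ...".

  step 4 ⇒ step 5: DCBDDCDCBDCDBABDDCDCBDCBD ⇒ DC·B·D·DC·DC·B·DC·B·D·DC·B·DC·D·BAB·D·DC·DC·B·DC·B·D·DC·B·D·DC
    A ↦ BAB
    B ↦ D
    C ↦ B
    D ↦ DC

A->BAB, B->D, C->B, D->DC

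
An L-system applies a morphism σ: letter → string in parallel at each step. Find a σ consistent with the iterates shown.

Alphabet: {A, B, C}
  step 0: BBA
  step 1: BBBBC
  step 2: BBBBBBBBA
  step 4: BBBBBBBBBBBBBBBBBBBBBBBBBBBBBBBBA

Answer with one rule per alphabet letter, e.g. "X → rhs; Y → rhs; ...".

A->C, B->BB, C->A

  step 1 ⇒ step 2: BBBBC ⇒ BB·BB·BB·BB·A
    B ↦ BB
    C ↦ A
  step 0 ⇒ step 1: BBA ⇒ BB·BB·C
    A ↦ C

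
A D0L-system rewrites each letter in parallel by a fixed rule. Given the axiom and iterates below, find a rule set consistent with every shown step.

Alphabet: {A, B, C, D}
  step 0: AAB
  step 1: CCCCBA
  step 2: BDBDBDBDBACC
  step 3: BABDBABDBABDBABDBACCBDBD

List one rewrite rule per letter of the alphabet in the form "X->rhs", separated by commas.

  step 2 ⇒ step 3: BDBDBDBDBACC ⇒ BA·BD·BA·BD·BA·BD·BA·BD·BA·CC·BD·BD
    A ↦ CC
    B ↦ BA
    C ↦ BD
    D ↦ BD

A->CC, B->BA, C->BD, D->BD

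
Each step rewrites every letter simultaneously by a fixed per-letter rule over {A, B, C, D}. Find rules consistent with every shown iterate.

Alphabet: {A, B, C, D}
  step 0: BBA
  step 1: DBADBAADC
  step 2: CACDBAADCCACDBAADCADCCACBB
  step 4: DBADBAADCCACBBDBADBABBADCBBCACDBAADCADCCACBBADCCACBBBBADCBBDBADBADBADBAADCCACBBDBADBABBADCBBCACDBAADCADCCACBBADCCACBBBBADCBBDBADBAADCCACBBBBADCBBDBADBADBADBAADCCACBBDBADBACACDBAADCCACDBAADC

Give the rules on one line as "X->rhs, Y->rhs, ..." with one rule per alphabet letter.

A->ADC, B->DBA, C->BB, D->CAC

  step 1 ⇒ step 2: DBADBAADC ⇒ CAC·DBA·ADC·CAC·DBA·ADC·ADC·CAC·BB
    A ↦ ADC
    B ↦ DBA
    C ↦ BB
    D ↦ CAC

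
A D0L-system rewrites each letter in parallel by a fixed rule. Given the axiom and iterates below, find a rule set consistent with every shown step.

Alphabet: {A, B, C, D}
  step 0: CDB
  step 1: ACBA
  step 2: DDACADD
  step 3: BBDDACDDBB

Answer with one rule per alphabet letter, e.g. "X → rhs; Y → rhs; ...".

  step 2 ⇒ step 3: DDACADD ⇒ B·B·DD·AC·DD·B·B
    A ↦ DD
    C ↦ AC
    D ↦ B
  step 0 ⇒ step 1: CDB ⇒ AC·B·A
    B ↦ A

A->DD, B->A, C->AC, D->B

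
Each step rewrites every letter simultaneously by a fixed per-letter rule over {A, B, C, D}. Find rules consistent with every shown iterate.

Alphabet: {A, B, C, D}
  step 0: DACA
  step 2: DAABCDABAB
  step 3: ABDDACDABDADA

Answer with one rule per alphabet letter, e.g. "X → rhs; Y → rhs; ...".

  step 2 ⇒ step 3: DAABCDABAB ⇒ AB·D·D·A·CD·AB·D·A·D·A
    A ↦ D
    B ↦ A
    C ↦ CD
    D ↦ AB

A->D, B->A, C->CD, D->AB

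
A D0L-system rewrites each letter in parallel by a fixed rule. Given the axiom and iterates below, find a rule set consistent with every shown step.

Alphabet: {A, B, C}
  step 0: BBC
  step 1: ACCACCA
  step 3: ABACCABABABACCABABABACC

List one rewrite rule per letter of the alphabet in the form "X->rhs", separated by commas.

A->AB, B->ACC, C->A

  step 0 ⇒ step 1: BBC ⇒ ACC·ACC·A
    B ↦ ACC
    C ↦ A
    A ↦ AB  (constrained at step 1)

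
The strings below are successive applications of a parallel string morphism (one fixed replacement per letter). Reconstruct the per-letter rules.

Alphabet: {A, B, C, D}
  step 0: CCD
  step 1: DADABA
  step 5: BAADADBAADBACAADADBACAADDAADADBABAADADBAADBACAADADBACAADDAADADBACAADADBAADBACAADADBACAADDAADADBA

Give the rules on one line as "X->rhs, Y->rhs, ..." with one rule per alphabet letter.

  step 0 ⇒ step 1: CCD ⇒ DA·DA·BA
    C ↦ DA
    D ↦ BA
    A ↦ AD  (constrained at step 1)
    B ↦ CA  (constrained at step 1)

A->AD, B->CA, C->DA, D->BA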